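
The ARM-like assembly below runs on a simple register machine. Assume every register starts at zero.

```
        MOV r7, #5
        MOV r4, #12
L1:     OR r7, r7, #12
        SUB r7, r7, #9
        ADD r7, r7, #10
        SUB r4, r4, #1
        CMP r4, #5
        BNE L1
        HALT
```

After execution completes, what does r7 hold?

after MOV r7, #5: r7=5
after MOV r4, #12: r4=12
after OR r7, r7, #12: r7=5|12=13
after SUB r7, r7, #9: r7=13-9=4
after ADD r7, r7, #10: r7=4+10=14
after SUB r4, r4, #1: r4=12-1=11
CMP r4, #5  (cmp 11,5)
BNE L1: taken
after OR r7, r7, #12: r7=14|12=14
after SUB r7, r7, #9: r7=14-9=5
after ADD r7, r7, #10: r7=5+10=15
after SUB r4, r4, #1: r4=11-1=10
CMP r4, #5  (cmp 10,5)
BNE L1: taken
after OR r7, r7, #12: r7=15|12=15
after SUB r7, r7, #9: r7=15-9=6
after ADD r7, r7, #10: r7=6+10=16
after SUB r4, r4, #1: r4=10-1=9
CMP r4, #5  (cmp 9,5)
BNE L1: taken
after OR r7, r7, #12: r7=16|12=28
after SUB r7, r7, #9: r7=28-9=19
after ADD r7, r7, #10: r7=19+10=29
after SUB r4, r4, #1: r4=9-1=8
CMP r4, #5  (cmp 8,5)
BNE L1: taken
after OR r7, r7, #12: r7=29|12=29
after SUB r7, r7, #9: r7=29-9=20
after ADD r7, r7, #10: r7=20+10=30
after SUB r4, r4, #1: r4=8-1=7
CMP r4, #5  (cmp 7,5)
BNE L1: taken
after OR r7, r7, #12: r7=30|12=30
after SUB r7, r7, #9: r7=30-9=21
after ADD r7, r7, #10: r7=21+10=31
after SUB r4, r4, #1: r4=7-1=6
CMP r4, #5  (cmp 6,5)
BNE L1: taken
after OR r7, r7, #12: r7=31|12=31
after SUB r7, r7, #9: r7=31-9=22
after ADD r7, r7, #10: r7=22+10=32
after SUB r4, r4, #1: r4=6-1=5
CMP r4, #5  (cmp 5,5)
BNE L1: not taken
halt.

32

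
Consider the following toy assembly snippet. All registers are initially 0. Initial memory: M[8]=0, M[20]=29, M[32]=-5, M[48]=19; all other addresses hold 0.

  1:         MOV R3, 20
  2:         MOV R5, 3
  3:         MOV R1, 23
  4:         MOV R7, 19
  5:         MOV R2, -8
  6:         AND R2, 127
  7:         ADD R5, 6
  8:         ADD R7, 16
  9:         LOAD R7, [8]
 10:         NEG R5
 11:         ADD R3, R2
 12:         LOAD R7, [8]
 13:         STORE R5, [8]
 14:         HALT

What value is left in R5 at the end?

MOV R3, 20 → R3=20
MOV R5, 3 → R5=3
MOV R1, 23 → R1=23
MOV R7, 19 → R7=19
MOV R2, -8 → R2=-8
AND R2, 127 → R2=(-8)&127=120
ADD R5, 6 → R5=3+6=9
ADD R7, 16 → R7=19+16=35
LOAD R7, [8] → R7=M[8]=0
NEG R5 → R5=-(9)=-9
ADD R3, R2 → R3=20+120=140
LOAD R7, [8] → R7=M[8]=0
STORE R5, [8] → M[8]=-9
halt.

-9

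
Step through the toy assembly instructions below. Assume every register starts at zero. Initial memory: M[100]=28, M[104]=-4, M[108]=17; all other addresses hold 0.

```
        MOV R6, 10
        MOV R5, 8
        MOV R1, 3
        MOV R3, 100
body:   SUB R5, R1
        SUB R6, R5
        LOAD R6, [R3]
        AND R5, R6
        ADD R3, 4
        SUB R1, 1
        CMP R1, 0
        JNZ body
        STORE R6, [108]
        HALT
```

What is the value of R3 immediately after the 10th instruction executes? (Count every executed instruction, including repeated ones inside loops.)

after MOV R6, 10: R6=10
after MOV R5, 8: R5=8
after MOV R1, 3: R1=3
after MOV R3, 100: R3=100
after SUB R5, R1: R5=8-3=5
after SUB R6, R5: R6=10-5=5
after LOAD R6, [R3]: R6=M[100]=28
after AND R5, R6: R5=5&28=4
after ADD R3, 4: R3=100+4=104
after SUB R1, 1: R1=3-1=2
After step 10: R3 = 104.

104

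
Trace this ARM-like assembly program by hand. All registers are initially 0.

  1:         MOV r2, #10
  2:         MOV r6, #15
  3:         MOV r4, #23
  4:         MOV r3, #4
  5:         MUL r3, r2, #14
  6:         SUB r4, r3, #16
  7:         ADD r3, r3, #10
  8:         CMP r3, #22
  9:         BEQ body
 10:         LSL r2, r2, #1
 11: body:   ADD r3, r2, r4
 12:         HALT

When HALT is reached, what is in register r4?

124

MOV r2, #10 → r2=10
MOV r6, #15 → r6=15
MOV r4, #23 → r4=23
MOV r3, #4 → r3=4
MUL r3, r2, #14 → r3=10*14=140
SUB r4, r3, #16 → r4=140-16=124
ADD r3, r3, #10 → r3=140+10=150
CMP r3, #22  (cmp 150,22)
BEQ body: not taken
LSL r2, r2, #1 → r2=10<<1=20
ADD r3, r2, r4 → r3=20+124=144
halt.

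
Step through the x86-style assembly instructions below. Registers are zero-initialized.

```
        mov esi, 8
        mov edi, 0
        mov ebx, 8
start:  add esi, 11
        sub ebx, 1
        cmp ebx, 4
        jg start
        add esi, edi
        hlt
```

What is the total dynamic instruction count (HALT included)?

mov esi, 8 → esi=8
mov edi, 0 → edi=0
mov ebx, 8 → ebx=8
add esi, 11 → esi=8+11=19
sub ebx, 1 → ebx=8-1=7
cmp ebx, 4  (cmp 7,4)
jg start: taken
add esi, 11 → esi=19+11=30
sub ebx, 1 → ebx=7-1=6
cmp ebx, 4  (cmp 6,4)
jg start: taken
add esi, 11 → esi=30+11=41
sub ebx, 1 → ebx=6-1=5
cmp ebx, 4  (cmp 5,4)
jg start: taken
add esi, 11 → esi=41+11=52
sub ebx, 1 → ebx=5-1=4
cmp ebx, 4  (cmp 4,4)
jg start: not taken
add esi, edi → esi=52+0=52
halt.
Total executed instructions: 21.

21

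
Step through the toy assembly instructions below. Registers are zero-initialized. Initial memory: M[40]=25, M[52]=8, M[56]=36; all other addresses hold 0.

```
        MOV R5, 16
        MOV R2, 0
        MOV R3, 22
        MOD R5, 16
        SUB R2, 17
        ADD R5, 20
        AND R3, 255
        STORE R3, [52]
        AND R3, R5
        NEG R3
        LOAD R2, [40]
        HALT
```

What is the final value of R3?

after MOV R5, 16: R5=16
after MOV R2, 0: R2=0
after MOV R3, 22: R3=22
after MOD R5, 16: R5=16%16=0
after SUB R2, 17: R2=0-17=-17
after ADD R5, 20: R5=0+20=20
after AND R3, 255: R3=22&255=22
STORE R3, [52] → M[52]=22
after AND R3, R5: R3=22&20=20
after NEG R3: R3=-(20)=-20
after LOAD R2, [40]: R2=M[40]=25
halt.

-20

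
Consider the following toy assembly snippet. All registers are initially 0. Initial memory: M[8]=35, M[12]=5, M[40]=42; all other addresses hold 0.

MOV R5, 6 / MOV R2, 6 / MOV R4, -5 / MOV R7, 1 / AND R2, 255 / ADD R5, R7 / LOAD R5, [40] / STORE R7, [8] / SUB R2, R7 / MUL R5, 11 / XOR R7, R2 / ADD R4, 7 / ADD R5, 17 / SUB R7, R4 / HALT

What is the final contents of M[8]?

1

MOV R5, 6 → R5=6
MOV R2, 6 → R2=6
MOV R4, -5 → R4=-5
MOV R7, 1 → R7=1
AND R2, 255 → R2=6&255=6
ADD R5, R7 → R5=6+1=7
LOAD R5, [40] → R5=M[40]=42
STORE R7, [8] → M[8]=1
SUB R2, R7 → R2=6-1=5
MUL R5, 11 → R5=42*11=462
XOR R7, R2 → R7=1^5=4
ADD R4, 7 → R4=(-5)+7=2
ADD R5, 17 → R5=462+17=479
SUB R7, R4 → R7=4-2=2
halt.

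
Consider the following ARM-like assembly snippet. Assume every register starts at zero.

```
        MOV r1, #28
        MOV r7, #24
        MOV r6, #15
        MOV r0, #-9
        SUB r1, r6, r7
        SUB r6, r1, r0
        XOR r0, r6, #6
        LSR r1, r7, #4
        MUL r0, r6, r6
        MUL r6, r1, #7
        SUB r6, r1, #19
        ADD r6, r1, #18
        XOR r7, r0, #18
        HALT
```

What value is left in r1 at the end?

1

after MOV r1, #28: r1=28
after MOV r7, #24: r7=24
after MOV r6, #15: r6=15
after MOV r0, #-9: r0=-9
after SUB r1, r6, r7: r1=15-24=-9
after SUB r6, r1, r0: r6=(-9)-(-9)=0
after XOR r0, r6, #6: r0=0^6=6
after LSR r1, r7, #4: r1=24>>4=1
after MUL r0, r6, r6: r0=0*0=0
after MUL r6, r1, #7: r6=1*7=7
after SUB r6, r1, #19: r6=1-19=-18
after ADD r6, r1, #18: r6=1+18=19
after XOR r7, r0, #18: r7=0^18=18
halt.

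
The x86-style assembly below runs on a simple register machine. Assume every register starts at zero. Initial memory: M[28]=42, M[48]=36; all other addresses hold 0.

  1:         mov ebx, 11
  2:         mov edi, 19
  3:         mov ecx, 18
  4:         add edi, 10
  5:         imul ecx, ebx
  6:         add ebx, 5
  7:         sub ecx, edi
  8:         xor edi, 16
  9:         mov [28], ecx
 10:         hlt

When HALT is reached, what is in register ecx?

after mov ebx, 11: ebx=11
after mov edi, 19: edi=19
after mov ecx, 18: ecx=18
after add edi, 10: edi=19+10=29
after imul ecx, ebx: ecx=18*11=198
after add ebx, 5: ebx=11+5=16
after sub ecx, edi: ecx=198-29=169
after xor edi, 16: edi=29^16=13
mov [28], ecx → M[28]=169
halt.

169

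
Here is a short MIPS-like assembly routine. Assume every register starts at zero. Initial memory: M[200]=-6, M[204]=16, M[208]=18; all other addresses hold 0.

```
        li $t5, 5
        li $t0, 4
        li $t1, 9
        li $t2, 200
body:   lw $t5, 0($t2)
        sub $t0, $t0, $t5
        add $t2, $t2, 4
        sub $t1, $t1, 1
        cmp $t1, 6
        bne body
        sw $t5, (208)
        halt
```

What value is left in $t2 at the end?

after li $t5, 5: $t5=5
after li $t0, 4: $t0=4
after li $t1, 9: $t1=9
after li $t2, 200: $t2=200
after lw $t5, 0($t2): $t5=M[200]=-6
after sub $t0, $t0, $t5: $t0=4-(-6)=10
after add $t2, $t2, 4: $t2=200+4=204
after sub $t1, $t1, 1: $t1=9-1=8
cmp $t1, 6  (cmp 8,6)
bne body: taken
after lw $t5, 0($t2): $t5=M[204]=16
after sub $t0, $t0, $t5: $t0=10-16=-6
after add $t2, $t2, 4: $t2=204+4=208
after sub $t1, $t1, 1: $t1=8-1=7
cmp $t1, 6  (cmp 7,6)
bne body: taken
after lw $t5, 0($t2): $t5=M[208]=18
after sub $t0, $t0, $t5: $t0=(-6)-18=-24
after add $t2, $t2, 4: $t2=208+4=212
after sub $t1, $t1, 1: $t1=7-1=6
cmp $t1, 6  (cmp 6,6)
bne body: not taken
sw $t5, (208) → M[208]=18
halt.

212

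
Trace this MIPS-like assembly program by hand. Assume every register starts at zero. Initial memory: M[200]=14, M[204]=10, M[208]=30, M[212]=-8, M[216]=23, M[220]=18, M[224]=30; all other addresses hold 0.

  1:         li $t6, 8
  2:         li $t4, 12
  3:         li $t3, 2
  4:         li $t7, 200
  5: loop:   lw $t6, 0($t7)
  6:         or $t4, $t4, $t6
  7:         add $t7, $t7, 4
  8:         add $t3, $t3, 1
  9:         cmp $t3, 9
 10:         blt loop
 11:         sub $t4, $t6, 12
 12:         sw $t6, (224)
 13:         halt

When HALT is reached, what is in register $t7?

228

li $t6, 8 → $t6=8
li $t4, 12 → $t4=12
li $t3, 2 → $t3=2
li $t7, 200 → $t7=200
lw $t6, 0($t7) → $t6=M[200]=14
or $t4, $t4, $t6 → $t4=12|14=14
add $t7, $t7, 4 → $t7=200+4=204
add $t3, $t3, 1 → $t3=2+1=3
cmp $t3, 9  (cmp 3,9)
blt loop: taken
lw $t6, 0($t7) → $t6=M[204]=10
or $t4, $t4, $t6 → $t4=14|10=14
add $t7, $t7, 4 → $t7=204+4=208
add $t3, $t3, 1 → $t3=3+1=4
cmp $t3, 9  (cmp 4,9)
blt loop: taken
lw $t6, 0($t7) → $t6=M[208]=30
or $t4, $t4, $t6 → $t4=14|30=30
add $t7, $t7, 4 → $t7=208+4=212
add $t3, $t3, 1 → $t3=4+1=5
cmp $t3, 9  (cmp 5,9)
blt loop: taken
lw $t6, 0($t7) → $t6=M[212]=-8
or $t4, $t4, $t6 → $t4=30|(-8)=-2
add $t7, $t7, 4 → $t7=212+4=216
add $t3, $t3, 1 → $t3=5+1=6
cmp $t3, 9  (cmp 6,9)
blt loop: taken
lw $t6, 0($t7) → $t6=M[216]=23
or $t4, $t4, $t6 → $t4=(-2)|23=-1
add $t7, $t7, 4 → $t7=216+4=220
add $t3, $t3, 1 → $t3=6+1=7
cmp $t3, 9  (cmp 7,9)
blt loop: taken
lw $t6, 0($t7) → $t6=M[220]=18
or $t4, $t4, $t6 → $t4=(-1)|18=-1
add $t7, $t7, 4 → $t7=220+4=224
add $t3, $t3, 1 → $t3=7+1=8
cmp $t3, 9  (cmp 8,9)
blt loop: taken
lw $t6, 0($t7) → $t6=M[224]=30
or $t4, $t4, $t6 → $t4=(-1)|30=-1
add $t7, $t7, 4 → $t7=224+4=228
add $t3, $t3, 1 → $t3=8+1=9
cmp $t3, 9  (cmp 9,9)
blt loop: not taken
sub $t4, $t6, 12 → $t4=30-12=18
sw $t6, (224) → M[224]=30
halt.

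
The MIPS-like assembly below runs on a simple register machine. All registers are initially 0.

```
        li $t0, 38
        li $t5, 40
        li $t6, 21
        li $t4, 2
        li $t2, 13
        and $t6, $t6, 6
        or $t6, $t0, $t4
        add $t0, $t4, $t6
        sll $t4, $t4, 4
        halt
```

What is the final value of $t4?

32

$t0=38
$t5=40
$t6=21
$t4=2
$t2=13
$t6=21&6=4
$t6=38|2=38
$t0=2+38=40
$t4=2<<4=32
halt.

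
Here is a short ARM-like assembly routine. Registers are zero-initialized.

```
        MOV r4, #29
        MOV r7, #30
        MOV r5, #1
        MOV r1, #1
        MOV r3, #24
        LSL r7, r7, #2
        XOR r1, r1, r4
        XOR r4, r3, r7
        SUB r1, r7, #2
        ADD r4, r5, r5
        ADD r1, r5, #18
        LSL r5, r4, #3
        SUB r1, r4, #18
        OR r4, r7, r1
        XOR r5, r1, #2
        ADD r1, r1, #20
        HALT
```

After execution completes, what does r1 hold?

r4=29
r7=30
r5=1
r1=1
r3=24
r7=30<<2=120
r1=1^29=28
r4=24^120=96
r1=120-2=118
r4=1+1=2
r1=1+18=19
r5=2<<3=16
r1=2-18=-16
r4=120|(-16)=-8
r5=(-16)^2=-14
r1=(-16)+20=4
halt.

4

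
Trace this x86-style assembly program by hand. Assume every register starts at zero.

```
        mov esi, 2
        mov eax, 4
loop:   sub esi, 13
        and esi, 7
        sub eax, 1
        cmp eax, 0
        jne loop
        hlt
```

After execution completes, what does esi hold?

after mov esi, 2: esi=2
after mov eax, 4: eax=4
after sub esi, 13: esi=2-13=-11
after and esi, 7: esi=(-11)&7=5
after sub eax, 1: eax=4-1=3
cmp eax, 0  (cmp 3,0)
jne loop: taken
after sub esi, 13: esi=5-13=-8
after and esi, 7: esi=(-8)&7=0
after sub eax, 1: eax=3-1=2
cmp eax, 0  (cmp 2,0)
jne loop: taken
after sub esi, 13: esi=0-13=-13
after and esi, 7: esi=(-13)&7=3
after sub eax, 1: eax=2-1=1
cmp eax, 0  (cmp 1,0)
jne loop: taken
after sub esi, 13: esi=3-13=-10
after and esi, 7: esi=(-10)&7=6
after sub eax, 1: eax=1-1=0
cmp eax, 0  (cmp 0,0)
jne loop: not taken
halt.

6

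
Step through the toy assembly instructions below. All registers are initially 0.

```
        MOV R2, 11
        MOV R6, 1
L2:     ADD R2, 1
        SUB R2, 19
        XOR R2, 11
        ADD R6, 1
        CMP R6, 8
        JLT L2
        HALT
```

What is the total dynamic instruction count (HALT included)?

45

R2=11
R6=1
R2=11+1=12
R2=12-19=-7
R2=(-7)^11=-14
R6=1+1=2
CMP R6, 8  (cmp 2,8)
JLT L2: taken
R2=(-14)+1=-13
R2=(-13)-19=-32
R2=(-32)^11=-21
R6=2+1=3
CMP R6, 8  (cmp 3,8)
JLT L2: taken
R2=(-21)+1=-20
R2=(-20)-19=-39
R2=(-39)^11=-46
R6=3+1=4
CMP R6, 8  (cmp 4,8)
JLT L2: taken
R2=(-46)+1=-45
R2=(-45)-19=-64
R2=(-64)^11=-53
R6=4+1=5
CMP R6, 8  (cmp 5,8)
JLT L2: taken
R2=(-53)+1=-52
R2=(-52)-19=-71
R2=(-71)^11=-78
R6=5+1=6
CMP R6, 8  (cmp 6,8)
JLT L2: taken
R2=(-78)+1=-77
R2=(-77)-19=-96
R2=(-96)^11=-85
R6=6+1=7
CMP R6, 8  (cmp 7,8)
JLT L2: taken
R2=(-85)+1=-84
R2=(-84)-19=-103
R2=(-103)^11=-110
R6=7+1=8
CMP R6, 8  (cmp 8,8)
JLT L2: not taken
halt.
Total executed instructions: 45.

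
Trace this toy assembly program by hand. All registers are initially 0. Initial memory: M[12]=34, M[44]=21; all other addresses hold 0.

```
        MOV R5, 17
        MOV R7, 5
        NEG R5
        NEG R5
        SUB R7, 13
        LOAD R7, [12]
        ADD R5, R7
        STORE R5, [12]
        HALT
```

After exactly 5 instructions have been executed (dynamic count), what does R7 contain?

-8

MOV R5, 17 → R5=17
MOV R7, 5 → R7=5
NEG R5 → R5=-(17)=-17
NEG R5 → R5=-(-17)=17
SUB R7, 13 → R7=5-13=-8
After step 5: R7 = -8.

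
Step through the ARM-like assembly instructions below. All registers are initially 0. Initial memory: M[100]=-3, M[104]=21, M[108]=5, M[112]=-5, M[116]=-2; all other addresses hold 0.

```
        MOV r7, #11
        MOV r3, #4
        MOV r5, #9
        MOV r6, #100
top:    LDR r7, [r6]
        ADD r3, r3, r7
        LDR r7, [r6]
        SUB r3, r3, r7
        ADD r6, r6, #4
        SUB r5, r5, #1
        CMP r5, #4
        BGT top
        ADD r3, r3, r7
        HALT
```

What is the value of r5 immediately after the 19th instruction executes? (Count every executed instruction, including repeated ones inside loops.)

7

r7=11
r3=4
r5=9
r6=100
r7=M[100]=-3
r3=4+(-3)=1
r7=M[100]=-3
r3=1-(-3)=4
r6=100+4=104
r5=9-1=8
CMP r5, #4  (cmp 8,4)
BGT top: taken
r7=M[104]=21
r3=4+21=25
r7=M[104]=21
r3=25-21=4
r6=104+4=108
r5=8-1=7
CMP r5, #4  (cmp 7,4)
After step 19: r5 = 7.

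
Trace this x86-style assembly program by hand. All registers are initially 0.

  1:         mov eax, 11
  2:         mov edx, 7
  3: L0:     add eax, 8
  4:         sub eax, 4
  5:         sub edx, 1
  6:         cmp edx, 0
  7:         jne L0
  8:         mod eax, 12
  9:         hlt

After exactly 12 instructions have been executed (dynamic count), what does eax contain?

mov eax, 11 → eax=11
mov edx, 7 → edx=7
add eax, 8 → eax=11+8=19
sub eax, 4 → eax=19-4=15
sub edx, 1 → edx=7-1=6
cmp edx, 0  (cmp 6,0)
jne L0: taken
add eax, 8 → eax=15+8=23
sub eax, 4 → eax=23-4=19
sub edx, 1 → edx=6-1=5
cmp edx, 0  (cmp 5,0)
jne L0: taken
After step 12: eax = 19.

19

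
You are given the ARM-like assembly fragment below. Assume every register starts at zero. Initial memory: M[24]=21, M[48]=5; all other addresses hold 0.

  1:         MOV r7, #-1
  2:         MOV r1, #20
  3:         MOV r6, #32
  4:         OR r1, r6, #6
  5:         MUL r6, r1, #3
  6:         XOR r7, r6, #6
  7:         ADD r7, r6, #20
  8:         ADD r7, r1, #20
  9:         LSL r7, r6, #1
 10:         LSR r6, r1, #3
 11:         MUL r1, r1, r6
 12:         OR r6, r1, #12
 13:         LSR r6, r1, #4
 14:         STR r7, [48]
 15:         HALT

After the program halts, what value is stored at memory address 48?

228

after MOV r7, #-1: r7=-1
after MOV r1, #20: r1=20
after MOV r6, #32: r6=32
after OR r1, r6, #6: r1=32|6=38
after MUL r6, r1, #3: r6=38*3=114
after XOR r7, r6, #6: r7=114^6=116
after ADD r7, r6, #20: r7=114+20=134
after ADD r7, r1, #20: r7=38+20=58
after LSL r7, r6, #1: r7=114<<1=228
after LSR r6, r1, #3: r6=38>>3=4
after MUL r1, r1, r6: r1=38*4=152
after OR r6, r1, #12: r6=152|12=156
after LSR r6, r1, #4: r6=152>>4=9
STR r7, [48] → M[48]=228
halt.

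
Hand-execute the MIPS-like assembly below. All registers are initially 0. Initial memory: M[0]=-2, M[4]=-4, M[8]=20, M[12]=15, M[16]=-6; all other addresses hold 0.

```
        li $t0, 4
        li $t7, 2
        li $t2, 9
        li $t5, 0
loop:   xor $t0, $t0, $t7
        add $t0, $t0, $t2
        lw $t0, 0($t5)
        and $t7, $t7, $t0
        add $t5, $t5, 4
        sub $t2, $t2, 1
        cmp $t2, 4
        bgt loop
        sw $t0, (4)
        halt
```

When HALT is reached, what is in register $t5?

li $t0, 4 → $t0=4
li $t7, 2 → $t7=2
li $t2, 9 → $t2=9
li $t5, 0 → $t5=0
xor $t0, $t0, $t7 → $t0=4^2=6
add $t0, $t0, $t2 → $t0=6+9=15
lw $t0, 0($t5) → $t0=M[0]=-2
and $t7, $t7, $t0 → $t7=2&(-2)=2
add $t5, $t5, 4 → $t5=0+4=4
sub $t2, $t2, 1 → $t2=9-1=8
cmp $t2, 4  (cmp 8,4)
bgt loop: taken
xor $t0, $t0, $t7 → $t0=(-2)^2=-4
add $t0, $t0, $t2 → $t0=(-4)+8=4
lw $t0, 0($t5) → $t0=M[4]=-4
and $t7, $t7, $t0 → $t7=2&(-4)=0
add $t5, $t5, 4 → $t5=4+4=8
sub $t2, $t2, 1 → $t2=8-1=7
cmp $t2, 4  (cmp 7,4)
bgt loop: taken
xor $t0, $t0, $t7 → $t0=(-4)^0=-4
add $t0, $t0, $t2 → $t0=(-4)+7=3
lw $t0, 0($t5) → $t0=M[8]=20
and $t7, $t7, $t0 → $t7=0&20=0
add $t5, $t5, 4 → $t5=8+4=12
sub $t2, $t2, 1 → $t2=7-1=6
cmp $t2, 4  (cmp 6,4)
bgt loop: taken
xor $t0, $t0, $t7 → $t0=20^0=20
add $t0, $t0, $t2 → $t0=20+6=26
lw $t0, 0($t5) → $t0=M[12]=15
and $t7, $t7, $t0 → $t7=0&15=0
add $t5, $t5, 4 → $t5=12+4=16
sub $t2, $t2, 1 → $t2=6-1=5
cmp $t2, 4  (cmp 5,4)
bgt loop: taken
xor $t0, $t0, $t7 → $t0=15^0=15
add $t0, $t0, $t2 → $t0=15+5=20
lw $t0, 0($t5) → $t0=M[16]=-6
and $t7, $t7, $t0 → $t7=0&(-6)=0
add $t5, $t5, 4 → $t5=16+4=20
sub $t2, $t2, 1 → $t2=5-1=4
cmp $t2, 4  (cmp 4,4)
bgt loop: not taken
sw $t0, (4) → M[4]=-6
halt.

20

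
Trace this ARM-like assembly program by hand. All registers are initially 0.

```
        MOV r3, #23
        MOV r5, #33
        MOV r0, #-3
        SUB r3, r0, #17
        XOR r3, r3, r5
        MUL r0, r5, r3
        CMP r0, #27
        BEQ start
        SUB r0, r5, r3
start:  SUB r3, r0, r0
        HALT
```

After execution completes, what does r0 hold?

84

r3=23
r5=33
r0=-3
r3=(-3)-17=-20
r3=(-20)^33=-51
r0=33*(-51)=-1683
CMP r0, #27  (cmp -1683,27)
BEQ start: not taken
r0=33-(-51)=84
r3=84-84=0
halt.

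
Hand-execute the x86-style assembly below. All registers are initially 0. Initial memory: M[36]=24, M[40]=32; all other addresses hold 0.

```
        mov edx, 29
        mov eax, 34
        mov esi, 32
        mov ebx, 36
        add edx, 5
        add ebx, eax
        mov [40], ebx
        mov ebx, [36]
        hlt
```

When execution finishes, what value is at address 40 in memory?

mov edx, 29 → edx=29
mov eax, 34 → eax=34
mov esi, 32 → esi=32
mov ebx, 36 → ebx=36
add edx, 5 → edx=29+5=34
add ebx, eax → ebx=36+34=70
mov [40], ebx → M[40]=70
mov ebx, [36] → ebx=M[36]=24
halt.

70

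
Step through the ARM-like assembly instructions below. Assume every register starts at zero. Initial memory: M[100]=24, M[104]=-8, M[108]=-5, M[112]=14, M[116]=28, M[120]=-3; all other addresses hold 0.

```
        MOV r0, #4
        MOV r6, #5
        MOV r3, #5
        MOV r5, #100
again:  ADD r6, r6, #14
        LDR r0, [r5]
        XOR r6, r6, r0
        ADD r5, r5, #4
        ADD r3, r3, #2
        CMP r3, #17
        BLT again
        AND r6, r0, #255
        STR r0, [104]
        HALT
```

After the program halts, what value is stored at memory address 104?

r0=4
r6=5
r3=5
r5=100
r6=5+14=19
r0=M[100]=24
r6=19^24=11
r5=100+4=104
r3=5+2=7
CMP r3, #17  (cmp 7,17)
BLT again: taken
r6=11+14=25
r0=M[104]=-8
r6=25^(-8)=-31
r5=104+4=108
r3=7+2=9
CMP r3, #17  (cmp 9,17)
BLT again: taken
r6=(-31)+14=-17
r0=M[108]=-5
r6=(-17)^(-5)=20
r5=108+4=112
r3=9+2=11
CMP r3, #17  (cmp 11,17)
BLT again: taken
r6=20+14=34
r0=M[112]=14
r6=34^14=44
r5=112+4=116
r3=11+2=13
CMP r3, #17  (cmp 13,17)
BLT again: taken
r6=44+14=58
r0=M[116]=28
r6=58^28=38
r5=116+4=120
r3=13+2=15
CMP r3, #17  (cmp 15,17)
BLT again: taken
r6=38+14=52
r0=M[120]=-3
r6=52^(-3)=-55
r5=120+4=124
r3=15+2=17
CMP r3, #17  (cmp 17,17)
BLT again: not taken
r6=(-3)&255=253
STR r0, [104] → M[104]=-3
halt.

-3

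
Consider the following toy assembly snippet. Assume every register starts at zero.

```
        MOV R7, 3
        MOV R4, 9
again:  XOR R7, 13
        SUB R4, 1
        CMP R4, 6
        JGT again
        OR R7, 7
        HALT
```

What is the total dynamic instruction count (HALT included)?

MOV R7, 3 → R7=3
MOV R4, 9 → R4=9
XOR R7, 13 → R7=3^13=14
SUB R4, 1 → R4=9-1=8
CMP R4, 6  (cmp 8,6)
JGT again: taken
XOR R7, 13 → R7=14^13=3
SUB R4, 1 → R4=8-1=7
CMP R4, 6  (cmp 7,6)
JGT again: taken
XOR R7, 13 → R7=3^13=14
SUB R4, 1 → R4=7-1=6
CMP R4, 6  (cmp 6,6)
JGT again: not taken
OR R7, 7 → R7=14|7=15
halt.
Total executed instructions: 16.

16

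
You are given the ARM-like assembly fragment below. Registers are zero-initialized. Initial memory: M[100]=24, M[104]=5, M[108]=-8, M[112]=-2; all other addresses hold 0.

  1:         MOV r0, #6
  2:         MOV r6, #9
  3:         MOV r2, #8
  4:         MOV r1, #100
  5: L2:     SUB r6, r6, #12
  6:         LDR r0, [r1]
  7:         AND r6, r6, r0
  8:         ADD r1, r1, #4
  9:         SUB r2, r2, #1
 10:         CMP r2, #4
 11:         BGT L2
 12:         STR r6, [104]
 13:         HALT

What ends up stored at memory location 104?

r0=6
r6=9
r2=8
r1=100
r6=9-12=-3
r0=M[100]=24
r6=(-3)&24=24
r1=100+4=104
r2=8-1=7
CMP r2, #4  (cmp 7,4)
BGT L2: taken
r6=24-12=12
r0=M[104]=5
r6=12&5=4
r1=104+4=108
r2=7-1=6
CMP r2, #4  (cmp 6,4)
BGT L2: taken
r6=4-12=-8
r0=M[108]=-8
r6=(-8)&(-8)=-8
r1=108+4=112
r2=6-1=5
CMP r2, #4  (cmp 5,4)
BGT L2: taken
r6=(-8)-12=-20
r0=M[112]=-2
r6=(-20)&(-2)=-20
r1=112+4=116
r2=5-1=4
CMP r2, #4  (cmp 4,4)
BGT L2: not taken
STR r6, [104] → M[104]=-20
halt.

-20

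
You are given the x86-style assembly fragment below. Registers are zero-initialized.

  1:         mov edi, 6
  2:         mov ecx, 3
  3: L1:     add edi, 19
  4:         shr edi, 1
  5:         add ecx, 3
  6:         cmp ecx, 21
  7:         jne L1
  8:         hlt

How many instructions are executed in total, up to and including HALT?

mov edi, 6 → edi=6
mov ecx, 3 → ecx=3
add edi, 19 → edi=6+19=25
shr edi, 1 → edi=25>>1=12
add ecx, 3 → ecx=3+3=6
cmp ecx, 21  (cmp 6,21)
jne L1: taken
add edi, 19 → edi=12+19=31
shr edi, 1 → edi=31>>1=15
add ecx, 3 → ecx=6+3=9
cmp ecx, 21  (cmp 9,21)
jne L1: taken
add edi, 19 → edi=15+19=34
shr edi, 1 → edi=34>>1=17
add ecx, 3 → ecx=9+3=12
cmp ecx, 21  (cmp 12,21)
jne L1: taken
add edi, 19 → edi=17+19=36
shr edi, 1 → edi=36>>1=18
add ecx, 3 → ecx=12+3=15
cmp ecx, 21  (cmp 15,21)
jne L1: taken
add edi, 19 → edi=18+19=37
shr edi, 1 → edi=37>>1=18
add ecx, 3 → ecx=15+3=18
cmp ecx, 21  (cmp 18,21)
jne L1: taken
add edi, 19 → edi=18+19=37
shr edi, 1 → edi=37>>1=18
add ecx, 3 → ecx=18+3=21
cmp ecx, 21  (cmp 21,21)
jne L1: not taken
halt.
Total executed instructions: 33.

33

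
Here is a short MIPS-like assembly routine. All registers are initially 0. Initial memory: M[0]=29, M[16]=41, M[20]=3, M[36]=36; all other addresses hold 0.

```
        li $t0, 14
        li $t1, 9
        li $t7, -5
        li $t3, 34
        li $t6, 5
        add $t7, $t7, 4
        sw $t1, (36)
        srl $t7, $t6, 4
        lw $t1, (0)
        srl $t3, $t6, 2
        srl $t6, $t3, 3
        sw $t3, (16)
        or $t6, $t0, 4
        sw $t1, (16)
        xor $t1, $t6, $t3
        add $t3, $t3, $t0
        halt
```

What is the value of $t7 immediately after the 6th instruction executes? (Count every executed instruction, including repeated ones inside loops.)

$t0=14
$t1=9
$t7=-5
$t3=34
$t6=5
$t7=(-5)+4=-1
After step 6: $t7 = -1.

-1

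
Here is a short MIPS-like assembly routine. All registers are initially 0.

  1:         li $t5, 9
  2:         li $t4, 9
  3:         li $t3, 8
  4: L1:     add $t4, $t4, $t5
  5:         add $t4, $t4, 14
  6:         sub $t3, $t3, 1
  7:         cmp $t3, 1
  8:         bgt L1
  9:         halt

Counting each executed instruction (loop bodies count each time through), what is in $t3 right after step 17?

5

after li $t5, 9: $t5=9
after li $t4, 9: $t4=9
after li $t3, 8: $t3=8
after add $t4, $t4, $t5: $t4=9+9=18
after add $t4, $t4, 14: $t4=18+14=32
after sub $t3, $t3, 1: $t3=8-1=7
cmp $t3, 1  (cmp 7,1)
bgt L1: taken
after add $t4, $t4, $t5: $t4=32+9=41
after add $t4, $t4, 14: $t4=41+14=55
after sub $t3, $t3, 1: $t3=7-1=6
cmp $t3, 1  (cmp 6,1)
bgt L1: taken
after add $t4, $t4, $t5: $t4=55+9=64
after add $t4, $t4, 14: $t4=64+14=78
after sub $t3, $t3, 1: $t3=6-1=5
cmp $t3, 1  (cmp 5,1)
After step 17: $t3 = 5.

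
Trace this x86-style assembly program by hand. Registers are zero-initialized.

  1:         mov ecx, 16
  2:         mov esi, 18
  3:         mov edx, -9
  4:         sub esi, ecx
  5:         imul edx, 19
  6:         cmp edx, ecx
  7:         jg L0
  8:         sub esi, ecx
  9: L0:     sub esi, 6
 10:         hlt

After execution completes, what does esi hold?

after mov ecx, 16: ecx=16
after mov esi, 18: esi=18
after mov edx, -9: edx=-9
after sub esi, ecx: esi=18-16=2
after imul edx, 19: edx=(-9)*19=-171
cmp edx, ecx  (cmp -171,16)
jg L0: not taken
after sub esi, ecx: esi=2-16=-14
after sub esi, 6: esi=(-14)-6=-20
halt.

-20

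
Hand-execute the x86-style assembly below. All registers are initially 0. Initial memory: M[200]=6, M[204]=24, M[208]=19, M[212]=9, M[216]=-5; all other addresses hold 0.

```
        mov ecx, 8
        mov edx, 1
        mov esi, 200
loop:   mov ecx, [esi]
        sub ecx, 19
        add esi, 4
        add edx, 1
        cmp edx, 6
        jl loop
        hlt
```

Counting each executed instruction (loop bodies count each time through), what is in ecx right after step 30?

ecx=8
edx=1
esi=200
ecx=M[200]=6
ecx=6-19=-13
esi=200+4=204
edx=1+1=2
cmp edx, 6  (cmp 2,6)
jl loop: taken
ecx=M[204]=24
ecx=24-19=5
esi=204+4=208
edx=2+1=3
cmp edx, 6  (cmp 3,6)
jl loop: taken
ecx=M[208]=19
ecx=19-19=0
esi=208+4=212
edx=3+1=4
cmp edx, 6  (cmp 4,6)
jl loop: taken
ecx=M[212]=9
ecx=9-19=-10
esi=212+4=216
edx=4+1=5
cmp edx, 6  (cmp 5,6)
jl loop: taken
ecx=M[216]=-5
ecx=(-5)-19=-24
esi=216+4=220
After step 30: ecx = -24.

-24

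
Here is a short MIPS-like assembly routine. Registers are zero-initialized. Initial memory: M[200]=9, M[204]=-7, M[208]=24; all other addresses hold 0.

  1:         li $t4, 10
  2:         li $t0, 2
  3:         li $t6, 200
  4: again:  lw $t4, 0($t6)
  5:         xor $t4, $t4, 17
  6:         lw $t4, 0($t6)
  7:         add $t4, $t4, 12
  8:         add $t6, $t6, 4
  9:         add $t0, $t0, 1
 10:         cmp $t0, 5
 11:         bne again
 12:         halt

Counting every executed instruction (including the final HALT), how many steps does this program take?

28

li $t4, 10 → $t4=10
li $t0, 2 → $t0=2
li $t6, 200 → $t6=200
lw $t4, 0($t6) → $t4=M[200]=9
xor $t4, $t4, 17 → $t4=9^17=24
lw $t4, 0($t6) → $t4=M[200]=9
add $t4, $t4, 12 → $t4=9+12=21
add $t6, $t6, 4 → $t6=200+4=204
add $t0, $t0, 1 → $t0=2+1=3
cmp $t0, 5  (cmp 3,5)
bne again: taken
lw $t4, 0($t6) → $t4=M[204]=-7
xor $t4, $t4, 17 → $t4=(-7)^17=-24
lw $t4, 0($t6) → $t4=M[204]=-7
add $t4, $t4, 12 → $t4=(-7)+12=5
add $t6, $t6, 4 → $t6=204+4=208
add $t0, $t0, 1 → $t0=3+1=4
cmp $t0, 5  (cmp 4,5)
bne again: taken
lw $t4, 0($t6) → $t4=M[208]=24
xor $t4, $t4, 17 → $t4=24^17=9
lw $t4, 0($t6) → $t4=M[208]=24
add $t4, $t4, 12 → $t4=24+12=36
add $t6, $t6, 4 → $t6=208+4=212
add $t0, $t0, 1 → $t0=4+1=5
cmp $t0, 5  (cmp 5,5)
bne again: not taken
halt.
Total executed instructions: 28.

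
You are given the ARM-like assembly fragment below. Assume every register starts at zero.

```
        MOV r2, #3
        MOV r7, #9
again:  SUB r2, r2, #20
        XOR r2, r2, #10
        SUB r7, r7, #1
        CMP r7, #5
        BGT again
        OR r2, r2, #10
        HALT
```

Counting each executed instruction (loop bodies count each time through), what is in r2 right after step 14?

r2=3
r7=9
r2=3-20=-17
r2=(-17)^10=-27
r7=9-1=8
CMP r7, #5  (cmp 8,5)
BGT again: taken
r2=(-27)-20=-47
r2=(-47)^10=-37
r7=8-1=7
CMP r7, #5  (cmp 7,5)
BGT again: taken
r2=(-37)-20=-57
r2=(-57)^10=-51
After step 14: r2 = -51.

-51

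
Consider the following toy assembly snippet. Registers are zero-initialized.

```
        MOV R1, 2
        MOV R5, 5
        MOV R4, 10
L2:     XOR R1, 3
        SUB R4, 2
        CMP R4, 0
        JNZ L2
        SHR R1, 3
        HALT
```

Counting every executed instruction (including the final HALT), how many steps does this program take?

25

after MOV R1, 2: R1=2
after MOV R5, 5: R5=5
after MOV R4, 10: R4=10
after XOR R1, 3: R1=2^3=1
after SUB R4, 2: R4=10-2=8
CMP R4, 0  (cmp 8,0)
JNZ L2: taken
after XOR R1, 3: R1=1^3=2
after SUB R4, 2: R4=8-2=6
CMP R4, 0  (cmp 6,0)
JNZ L2: taken
after XOR R1, 3: R1=2^3=1
after SUB R4, 2: R4=6-2=4
CMP R4, 0  (cmp 4,0)
JNZ L2: taken
after XOR R1, 3: R1=1^3=2
after SUB R4, 2: R4=4-2=2
CMP R4, 0  (cmp 2,0)
JNZ L2: taken
after XOR R1, 3: R1=2^3=1
after SUB R4, 2: R4=2-2=0
CMP R4, 0  (cmp 0,0)
JNZ L2: not taken
after SHR R1, 3: R1=1>>3=0
halt.
Total executed instructions: 25.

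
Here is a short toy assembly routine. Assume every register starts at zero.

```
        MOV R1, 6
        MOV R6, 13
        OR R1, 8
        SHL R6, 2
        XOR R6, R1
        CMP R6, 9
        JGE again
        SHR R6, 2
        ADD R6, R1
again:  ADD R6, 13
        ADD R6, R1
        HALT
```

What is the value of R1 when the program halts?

14

MOV R1, 6 → R1=6
MOV R6, 13 → R6=13
OR R1, 8 → R1=6|8=14
SHL R6, 2 → R6=13<<2=52
XOR R6, R1 → R6=52^14=58
CMP R6, 9  (cmp 58,9)
JGE again: taken
ADD R6, 13 → R6=58+13=71
ADD R6, R1 → R6=71+14=85
halt.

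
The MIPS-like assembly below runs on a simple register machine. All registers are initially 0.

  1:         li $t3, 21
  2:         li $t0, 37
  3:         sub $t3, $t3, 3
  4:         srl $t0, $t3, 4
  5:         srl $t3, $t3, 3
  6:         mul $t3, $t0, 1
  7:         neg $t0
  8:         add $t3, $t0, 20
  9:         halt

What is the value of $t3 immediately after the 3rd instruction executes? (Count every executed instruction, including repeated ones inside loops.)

li $t3, 21 → $t3=21
li $t0, 37 → $t0=37
sub $t3, $t3, 3 → $t3=21-3=18
After step 3: $t3 = 18.

18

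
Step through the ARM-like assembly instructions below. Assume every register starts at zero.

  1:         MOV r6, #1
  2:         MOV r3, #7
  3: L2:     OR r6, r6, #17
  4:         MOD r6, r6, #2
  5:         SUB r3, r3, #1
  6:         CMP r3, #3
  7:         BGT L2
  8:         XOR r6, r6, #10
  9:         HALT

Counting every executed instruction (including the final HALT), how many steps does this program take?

after MOV r6, #1: r6=1
after MOV r3, #7: r3=7
after OR r6, r6, #17: r6=1|17=17
after MOD r6, r6, #2: r6=17%2=1
after SUB r3, r3, #1: r3=7-1=6
CMP r3, #3  (cmp 6,3)
BGT L2: taken
after OR r6, r6, #17: r6=1|17=17
after MOD r6, r6, #2: r6=17%2=1
after SUB r3, r3, #1: r3=6-1=5
CMP r3, #3  (cmp 5,3)
BGT L2: taken
after OR r6, r6, #17: r6=1|17=17
after MOD r6, r6, #2: r6=17%2=1
after SUB r3, r3, #1: r3=5-1=4
CMP r3, #3  (cmp 4,3)
BGT L2: taken
after OR r6, r6, #17: r6=1|17=17
after MOD r6, r6, #2: r6=17%2=1
after SUB r3, r3, #1: r3=4-1=3
CMP r3, #3  (cmp 3,3)
BGT L2: not taken
after XOR r6, r6, #10: r6=1^10=11
halt.
Total executed instructions: 24.

24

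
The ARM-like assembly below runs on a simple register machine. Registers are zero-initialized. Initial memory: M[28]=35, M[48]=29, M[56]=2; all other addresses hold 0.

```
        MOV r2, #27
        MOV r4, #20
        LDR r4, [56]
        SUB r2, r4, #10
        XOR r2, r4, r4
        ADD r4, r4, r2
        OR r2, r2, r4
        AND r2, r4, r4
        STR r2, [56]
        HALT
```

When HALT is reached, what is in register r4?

r2=27
r4=20
r4=M[56]=2
r2=2-10=-8
r2=2^2=0
r4=2+0=2
r2=0|2=2
r2=2&2=2
STR r2, [56] → M[56]=2
halt.

2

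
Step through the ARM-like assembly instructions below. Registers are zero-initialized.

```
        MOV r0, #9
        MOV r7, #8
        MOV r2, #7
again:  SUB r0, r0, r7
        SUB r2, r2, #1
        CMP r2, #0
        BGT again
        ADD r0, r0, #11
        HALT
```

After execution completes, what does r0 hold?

MOV r0, #9 → r0=9
MOV r7, #8 → r7=8
MOV r2, #7 → r2=7
SUB r0, r0, r7 → r0=9-8=1
SUB r2, r2, #1 → r2=7-1=6
CMP r2, #0  (cmp 6,0)
BGT again: taken
SUB r0, r0, r7 → r0=1-8=-7
SUB r2, r2, #1 → r2=6-1=5
CMP r2, #0  (cmp 5,0)
BGT again: taken
SUB r0, r0, r7 → r0=(-7)-8=-15
SUB r2, r2, #1 → r2=5-1=4
CMP r2, #0  (cmp 4,0)
BGT again: taken
SUB r0, r0, r7 → r0=(-15)-8=-23
SUB r2, r2, #1 → r2=4-1=3
CMP r2, #0  (cmp 3,0)
BGT again: taken
SUB r0, r0, r7 → r0=(-23)-8=-31
SUB r2, r2, #1 → r2=3-1=2
CMP r2, #0  (cmp 2,0)
BGT again: taken
SUB r0, r0, r7 → r0=(-31)-8=-39
SUB r2, r2, #1 → r2=2-1=1
CMP r2, #0  (cmp 1,0)
BGT again: taken
SUB r0, r0, r7 → r0=(-39)-8=-47
SUB r2, r2, #1 → r2=1-1=0
CMP r2, #0  (cmp 0,0)
BGT again: not taken
ADD r0, r0, #11 → r0=(-47)+11=-36
halt.

-36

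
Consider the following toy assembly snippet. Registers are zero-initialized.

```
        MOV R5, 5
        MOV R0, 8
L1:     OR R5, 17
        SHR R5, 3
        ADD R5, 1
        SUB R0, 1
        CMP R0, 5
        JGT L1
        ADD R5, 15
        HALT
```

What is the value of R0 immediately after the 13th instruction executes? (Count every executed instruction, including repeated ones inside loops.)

6

after MOV R5, 5: R5=5
after MOV R0, 8: R0=8
after OR R5, 17: R5=5|17=21
after SHR R5, 3: R5=21>>3=2
after ADD R5, 1: R5=2+1=3
after SUB R0, 1: R0=8-1=7
CMP R0, 5  (cmp 7,5)
JGT L1: taken
after OR R5, 17: R5=3|17=19
after SHR R5, 3: R5=19>>3=2
after ADD R5, 1: R5=2+1=3
after SUB R0, 1: R0=7-1=6
CMP R0, 5  (cmp 6,5)
After step 13: R0 = 6.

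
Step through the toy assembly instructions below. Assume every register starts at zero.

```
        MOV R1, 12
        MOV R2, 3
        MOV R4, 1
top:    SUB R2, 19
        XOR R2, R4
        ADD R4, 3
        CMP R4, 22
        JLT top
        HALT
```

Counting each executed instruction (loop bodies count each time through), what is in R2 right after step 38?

MOV R1, 12 → R1=12
MOV R2, 3 → R2=3
MOV R4, 1 → R4=1
SUB R2, 19 → R2=3-19=-16
XOR R2, R4 → R2=(-16)^1=-15
ADD R4, 3 → R4=1+3=4
CMP R4, 22  (cmp 4,22)
JLT top: taken
SUB R2, 19 → R2=(-15)-19=-34
XOR R2, R4 → R2=(-34)^4=-38
ADD R4, 3 → R4=4+3=7
CMP R4, 22  (cmp 7,22)
JLT top: taken
SUB R2, 19 → R2=(-38)-19=-57
XOR R2, R4 → R2=(-57)^7=-64
ADD R4, 3 → R4=7+3=10
CMP R4, 22  (cmp 10,22)
JLT top: taken
SUB R2, 19 → R2=(-64)-19=-83
XOR R2, R4 → R2=(-83)^10=-89
ADD R4, 3 → R4=10+3=13
CMP R4, 22  (cmp 13,22)
JLT top: taken
SUB R2, 19 → R2=(-89)-19=-108
XOR R2, R4 → R2=(-108)^13=-103
ADD R4, 3 → R4=13+3=16
CMP R4, 22  (cmp 16,22)
JLT top: taken
SUB R2, 19 → R2=(-103)-19=-122
XOR R2, R4 → R2=(-122)^16=-106
ADD R4, 3 → R4=16+3=19
CMP R4, 22  (cmp 19,22)
JLT top: taken
SUB R2, 19 → R2=(-106)-19=-125
XOR R2, R4 → R2=(-125)^19=-112
ADD R4, 3 → R4=19+3=22
CMP R4, 22  (cmp 22,22)
JLT top: not taken
After step 38: R2 = -112.

-112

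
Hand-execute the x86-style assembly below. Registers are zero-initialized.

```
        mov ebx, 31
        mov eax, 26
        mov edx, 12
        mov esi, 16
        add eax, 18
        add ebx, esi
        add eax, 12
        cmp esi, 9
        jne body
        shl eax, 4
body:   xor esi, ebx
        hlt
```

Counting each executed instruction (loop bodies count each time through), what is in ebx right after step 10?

after mov ebx, 31: ebx=31
after mov eax, 26: eax=26
after mov edx, 12: edx=12
after mov esi, 16: esi=16
after add eax, 18: eax=26+18=44
after add ebx, esi: ebx=31+16=47
after add eax, 12: eax=44+12=56
cmp esi, 9  (cmp 16,9)
jne body: taken
after xor esi, ebx: esi=16^47=63
After step 10: ebx = 47.

47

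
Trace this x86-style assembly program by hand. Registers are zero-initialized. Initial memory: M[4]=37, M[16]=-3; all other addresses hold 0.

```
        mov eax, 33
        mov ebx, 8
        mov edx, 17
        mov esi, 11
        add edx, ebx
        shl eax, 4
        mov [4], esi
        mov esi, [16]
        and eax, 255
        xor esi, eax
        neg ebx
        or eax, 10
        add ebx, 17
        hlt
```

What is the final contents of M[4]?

11

mov eax, 33 → eax=33
mov ebx, 8 → ebx=8
mov edx, 17 → edx=17
mov esi, 11 → esi=11
add edx, ebx → edx=17+8=25
shl eax, 4 → eax=33<<4=528
mov [4], esi → M[4]=11
mov esi, [16] → esi=M[16]=-3
and eax, 255 → eax=528&255=16
xor esi, eax → esi=(-3)^16=-19
neg ebx → ebx=-(8)=-8
or eax, 10 → eax=16|10=26
add ebx, 17 → ebx=(-8)+17=9
halt.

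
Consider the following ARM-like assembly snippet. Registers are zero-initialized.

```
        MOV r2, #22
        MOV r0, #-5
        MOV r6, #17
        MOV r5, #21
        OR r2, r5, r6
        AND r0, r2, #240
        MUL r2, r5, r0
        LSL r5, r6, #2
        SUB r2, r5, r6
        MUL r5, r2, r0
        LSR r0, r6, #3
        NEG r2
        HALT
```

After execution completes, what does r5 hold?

after MOV r2, #22: r2=22
after MOV r0, #-5: r0=-5
after MOV r6, #17: r6=17
after MOV r5, #21: r5=21
after OR r2, r5, r6: r2=21|17=21
after AND r0, r2, #240: r0=21&240=16
after MUL r2, r5, r0: r2=21*16=336
after LSL r5, r6, #2: r5=17<<2=68
after SUB r2, r5, r6: r2=68-17=51
after MUL r5, r2, r0: r5=51*16=816
after LSR r0, r6, #3: r0=17>>3=2
after NEG r2: r2=-(51)=-51
halt.

816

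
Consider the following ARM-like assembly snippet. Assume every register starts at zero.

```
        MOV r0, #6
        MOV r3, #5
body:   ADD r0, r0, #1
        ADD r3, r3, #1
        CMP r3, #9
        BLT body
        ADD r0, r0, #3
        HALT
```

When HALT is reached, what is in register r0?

r0=6
r3=5
r0=6+1=7
r3=5+1=6
CMP r3, #9  (cmp 6,9)
BLT body: taken
r0=7+1=8
r3=6+1=7
CMP r3, #9  (cmp 7,9)
BLT body: taken
r0=8+1=9
r3=7+1=8
CMP r3, #9  (cmp 8,9)
BLT body: taken
r0=9+1=10
r3=8+1=9
CMP r3, #9  (cmp 9,9)
BLT body: not taken
r0=10+3=13
halt.

13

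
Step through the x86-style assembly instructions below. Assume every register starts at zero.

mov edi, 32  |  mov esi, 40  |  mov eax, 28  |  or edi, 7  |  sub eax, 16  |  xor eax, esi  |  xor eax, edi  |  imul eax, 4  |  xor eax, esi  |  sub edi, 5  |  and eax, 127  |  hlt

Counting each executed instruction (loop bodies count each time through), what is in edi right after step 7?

after mov edi, 32: edi=32
after mov esi, 40: esi=40
after mov eax, 28: eax=28
after or edi, 7: edi=32|7=39
after sub eax, 16: eax=28-16=12
after xor eax, esi: eax=12^40=36
after xor eax, edi: eax=36^39=3
After step 7: edi = 39.

39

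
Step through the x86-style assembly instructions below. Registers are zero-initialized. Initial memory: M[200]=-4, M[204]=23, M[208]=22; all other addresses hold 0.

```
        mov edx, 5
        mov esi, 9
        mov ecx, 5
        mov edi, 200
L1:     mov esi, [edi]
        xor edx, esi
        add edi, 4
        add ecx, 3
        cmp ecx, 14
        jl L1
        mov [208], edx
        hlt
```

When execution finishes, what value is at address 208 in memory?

-8

mov edx, 5 → edx=5
mov esi, 9 → esi=9
mov ecx, 5 → ecx=5
mov edi, 200 → edi=200
mov esi, [edi] → esi=M[200]=-4
xor edx, esi → edx=5^(-4)=-7
add edi, 4 → edi=200+4=204
add ecx, 3 → ecx=5+3=8
cmp ecx, 14  (cmp 8,14)
jl L1: taken
mov esi, [edi] → esi=M[204]=23
xor edx, esi → edx=(-7)^23=-18
add edi, 4 → edi=204+4=208
add ecx, 3 → ecx=8+3=11
cmp ecx, 14  (cmp 11,14)
jl L1: taken
mov esi, [edi] → esi=M[208]=22
xor edx, esi → edx=(-18)^22=-8
add edi, 4 → edi=208+4=212
add ecx, 3 → ecx=11+3=14
cmp ecx, 14  (cmp 14,14)
jl L1: not taken
mov [208], edx → M[208]=-8
halt.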